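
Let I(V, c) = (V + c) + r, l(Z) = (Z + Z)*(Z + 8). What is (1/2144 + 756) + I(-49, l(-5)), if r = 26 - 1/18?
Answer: 13564025/19296 ≈ 702.95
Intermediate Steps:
l(Z) = 2*Z*(8 + Z) (l(Z) = (2*Z)*(8 + Z) = 2*Z*(8 + Z))
r = 467/18 (r = 26 - 1*1/18 = 26 - 1/18 = 467/18 ≈ 25.944)
I(V, c) = 467/18 + V + c (I(V, c) = (V + c) + 467/18 = 467/18 + V + c)
(1/2144 + 756) + I(-49, l(-5)) = (1/2144 + 756) + (467/18 - 49 + 2*(-5)*(8 - 5)) = (1/2144 + 756) + (467/18 - 49 + 2*(-5)*3) = 1620865/2144 + (467/18 - 49 - 30) = 1620865/2144 - 955/18 = 13564025/19296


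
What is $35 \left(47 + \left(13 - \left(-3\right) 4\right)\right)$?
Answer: $2520$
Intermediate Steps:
$35 \left(47 + \left(13 - \left(-3\right) 4\right)\right) = 35 \left(47 + \left(13 - -12\right)\right) = 35 \left(47 + \left(13 + 12\right)\right) = 35 \left(47 + 25\right) = 35 \cdot 72 = 2520$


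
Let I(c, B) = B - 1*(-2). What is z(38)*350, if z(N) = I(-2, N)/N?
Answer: 7000/19 ≈ 368.42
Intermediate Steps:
I(c, B) = 2 + B (I(c, B) = B + 2 = 2 + B)
z(N) = (2 + N)/N
z(38)*350 = ((2 + 38)/38)*350 = ((1/38)*40)*350 = (20/19)*350 = 7000/19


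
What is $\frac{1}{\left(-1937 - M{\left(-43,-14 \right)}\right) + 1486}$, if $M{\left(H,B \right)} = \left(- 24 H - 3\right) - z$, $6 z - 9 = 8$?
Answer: $- \frac{6}{8863} \approx -0.00067697$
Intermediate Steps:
$z = \frac{17}{6}$ ($z = \frac{3}{2} + \frac{1}{6} \cdot 8 = \frac{3}{2} + \frac{4}{3} = \frac{17}{6} \approx 2.8333$)
$M{\left(H,B \right)} = - \frac{35}{6} - 24 H$ ($M{\left(H,B \right)} = \left(- 24 H - 3\right) - \frac{17}{6} = \left(-3 - 24 H\right) - \frac{17}{6} = - \frac{35}{6} - 24 H$)
$\frac{1}{\left(-1937 - M{\left(-43,-14 \right)}\right) + 1486} = \frac{1}{\left(-1937 - \left(- \frac{35}{6} - -1032\right)\right) + 1486} = \frac{1}{\left(-1937 - \left(- \frac{35}{6} + 1032\right)\right) + 1486} = \frac{1}{\left(-1937 - \frac{6157}{6}\right) + 1486} = \frac{1}{- \frac{17779}{6} + 1486} = \frac{1}{- \frac{8863}{6}} = - \frac{6}{8863}$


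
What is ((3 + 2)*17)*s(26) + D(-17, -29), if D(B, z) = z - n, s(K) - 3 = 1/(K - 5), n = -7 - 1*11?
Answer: 5209/21 ≈ 248.05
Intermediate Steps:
n = -18 (n = -7 - 11 = -18)
s(K) = 3 + 1/(-5 + K) (s(K) = 3 + 1/(K - 5) = 3 + 1/(-5 + K))
D(B, z) = 18 + z (D(B, z) = z - 1*(-18) = z + 18 = 18 + z)
((3 + 2)*17)*s(26) + D(-17, -29) = ((3 + 2)*17)*((-14 + 3*26)/(-5 + 26)) + (18 - 29) = (5*17)*((-14 + 78)/21) - 11 = 85*((1/21)*64) - 11 = 85*(64/21) - 11 = 5440/21 - 11 = 5209/21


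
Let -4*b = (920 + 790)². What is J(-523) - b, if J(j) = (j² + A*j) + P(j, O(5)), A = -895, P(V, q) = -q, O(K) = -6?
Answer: 1472645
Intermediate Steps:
b = -731025 (b = -(920 + 790)²/4 = -¼*1710² = -¼*2924100 = -731025)
J(j) = 6 + j² - 895*j (J(j) = (j² - 895*j) - 1*(-6) = (j² - 895*j) + 6 = 6 + j² - 895*j)
J(-523) - b = (6 + (-523)² - 895*(-523)) - 1*(-731025) = (6 + 273529 + 468085) + 731025 = 741620 + 731025 = 1472645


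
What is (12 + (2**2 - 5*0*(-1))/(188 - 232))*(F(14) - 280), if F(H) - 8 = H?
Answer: -33798/11 ≈ -3072.5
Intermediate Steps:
F(H) = 8 + H
(12 + (2**2 - 5*0*(-1))/(188 - 232))*(F(14) - 280) = (12 + (2**2 - 5*0*(-1))/(188 - 232))*((8 + 14) - 280) = (12 + (4 + 0*(-1))/(-44))*(22 - 280) = (12 + (4 + 0)*(-1/44))*(-258) = (12 + 4*(-1/44))*(-258) = (12 - 1/11)*(-258) = (131/11)*(-258) = -33798/11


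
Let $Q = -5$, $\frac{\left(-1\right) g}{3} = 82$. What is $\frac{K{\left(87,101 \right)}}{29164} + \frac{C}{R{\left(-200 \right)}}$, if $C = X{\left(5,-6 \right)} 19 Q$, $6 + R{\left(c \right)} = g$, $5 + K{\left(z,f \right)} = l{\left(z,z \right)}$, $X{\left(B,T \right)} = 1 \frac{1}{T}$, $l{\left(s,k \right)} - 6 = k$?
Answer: $- \frac{659381}{11023992} \approx -0.059813$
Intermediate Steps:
$l{\left(s,k \right)} = 6 + k$
$X{\left(B,T \right)} = \frac{1}{T}$
$g = -246$ ($g = \left(-3\right) 82 = -246$)
$K{\left(z,f \right)} = 1 + z$ ($K{\left(z,f \right)} = -5 + \left(6 + z\right) = 1 + z$)
$R{\left(c \right)} = -252$ ($R{\left(c \right)} = -6 - 246 = -252$)
$C = \frac{95}{6}$ ($C = \frac{1}{-6} \cdot 19 \left(-5\right) = \left(- \frac{1}{6}\right) 19 \left(-5\right) = \left(- \frac{19}{6}\right) \left(-5\right) = \frac{95}{6} \approx 15.833$)
$\frac{K{\left(87,101 \right)}}{29164} + \frac{C}{R{\left(-200 \right)}} = \frac{1 + 87}{29164} + \frac{95}{6 \left(-252\right)} = 88 \cdot \frac{1}{29164} + \frac{95}{6} \left(- \frac{1}{252}\right) = \frac{22}{7291} - \frac{95}{1512} = - \frac{659381}{11023992}$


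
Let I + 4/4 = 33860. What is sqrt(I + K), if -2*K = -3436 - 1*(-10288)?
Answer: sqrt(30433) ≈ 174.45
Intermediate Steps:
I = 33859 (I = -1 + 33860 = 33859)
K = -3426 (K = -(-3436 - 1*(-10288))/2 = -(-3436 + 10288)/2 = -1/2*6852 = -3426)
sqrt(I + K) = sqrt(33859 - 3426) = sqrt(30433)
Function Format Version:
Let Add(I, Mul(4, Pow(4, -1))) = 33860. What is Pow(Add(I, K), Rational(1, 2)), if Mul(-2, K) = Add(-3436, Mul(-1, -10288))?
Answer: Pow(30433, Rational(1, 2)) ≈ 174.45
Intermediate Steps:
I = 33859 (I = Add(-1, 33860) = 33859)
K = -3426 (K = Mul(Rational(-1, 2), Add(-3436, Mul(-1, -10288))) = Mul(Rational(-1, 2), Add(-3436, 10288)) = Mul(Rational(-1, 2), 6852) = -3426)
Pow(Add(I, K), Rational(1, 2)) = Pow(Add(33859, -3426), Rational(1, 2)) = Pow(30433, Rational(1, 2))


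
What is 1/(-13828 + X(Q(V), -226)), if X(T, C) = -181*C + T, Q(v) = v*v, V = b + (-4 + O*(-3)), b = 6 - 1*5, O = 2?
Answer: 1/27159 ≈ 3.6820e-5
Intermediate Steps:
b = 1 (b = 6 - 5 = 1)
V = -9 (V = 1 + (-4 + 2*(-3)) = 1 + (-4 - 6) = 1 - 10 = -9)
Q(v) = v²
X(T, C) = T - 181*C
1/(-13828 + X(Q(V), -226)) = 1/(-13828 + ((-9)² - 181*(-226))) = 1/(-13828 + (81 + 40906)) = 1/(-13828 + 40987) = 1/27159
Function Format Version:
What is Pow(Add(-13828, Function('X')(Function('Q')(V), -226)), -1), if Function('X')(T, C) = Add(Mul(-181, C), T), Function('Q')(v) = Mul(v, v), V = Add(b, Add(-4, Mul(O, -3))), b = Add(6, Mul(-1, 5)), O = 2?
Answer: Rational(1, 27159) ≈ 3.6820e-5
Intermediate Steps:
b = 1 (b = Add(6, -5) = 1)
V = -9 (V = Add(1, Add(-4, Mul(2, -3))) = Add(1, Add(-4, -6)) = Add(1, -10) = -9)
Function('Q')(v) = Pow(v, 2)
Function('X')(T, C) = Add(T, Mul(-181, C))
Pow(Add(-13828, Function('X')(Function('Q')(V), -226)), -1) = Pow(Add(-13828, Add(Pow(-9, 2), Mul(-181, -226))), -1) = Pow(Add(-13828, Add(81, 40906)), -1) = Pow(Add(-13828, 40987), -1) = Pow(27159, -1) = Rational(1, 27159)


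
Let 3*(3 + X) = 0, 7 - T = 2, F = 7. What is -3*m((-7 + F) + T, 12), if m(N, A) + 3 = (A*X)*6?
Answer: 657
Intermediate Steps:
T = 5 (T = 7 - 1*2 = 7 - 2 = 5)
X = -3 (X = -3 + (⅓)*0 = -3 + 0 = -3)
m(N, A) = -3 - 18*A (m(N, A) = -3 + (A*(-3))*6 = -3 - 3*A*6 = -3 - 18*A)
-3*m((-7 + F) + T, 12) = -3*(-3 - 18*12) = -3*(-3 - 216) = -3*(-219) = 657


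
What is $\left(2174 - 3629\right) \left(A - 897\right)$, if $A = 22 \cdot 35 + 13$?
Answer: $165870$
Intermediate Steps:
$A = 783$ ($A = 770 + 13 = 783$)
$\left(2174 - 3629\right) \left(A - 897\right) = \left(2174 - 3629\right) \left(783 - 897\right) = \left(-1455\right) \left(-114\right) = 165870$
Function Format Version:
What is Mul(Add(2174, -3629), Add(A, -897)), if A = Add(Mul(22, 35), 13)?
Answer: 165870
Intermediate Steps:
A = 783 (A = Add(770, 13) = 783)
Mul(Add(2174, -3629), Add(A, -897)) = Mul(Add(2174, -3629), Add(783, -897)) = Mul(-1455, -114) = 165870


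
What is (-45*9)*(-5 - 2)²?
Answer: -19845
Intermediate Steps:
(-45*9)*(-5 - 2)² = -405*(-7)² = -405*49 = -19845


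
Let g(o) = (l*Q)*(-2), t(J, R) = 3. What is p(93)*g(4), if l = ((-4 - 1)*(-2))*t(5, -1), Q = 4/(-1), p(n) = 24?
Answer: 5760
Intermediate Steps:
Q = -4 (Q = 4*(-1) = -4)
l = 30 (l = ((-4 - 1)*(-2))*3 = -5*(-2)*3 = 10*3 = 30)
g(o) = 240 (g(o) = (30*(-4))*(-2) = -120*(-2) = 240)
p(93)*g(4) = 24*240 = 5760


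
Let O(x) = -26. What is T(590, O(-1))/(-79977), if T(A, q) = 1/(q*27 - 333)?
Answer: 1/82776195 ≈ 1.2081e-8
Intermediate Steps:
T(A, q) = 1/(-333 + 27*q) (T(A, q) = 1/(27*q - 333) = 1/(-333 + 27*q))
T(590, O(-1))/(-79977) = (1/(9*(-37 + 3*(-26))))/(-79977) = (1/(9*(-37 - 78)))*(-1/79977) = ((⅑)/(-115))*(-1/79977) = ((⅑)*(-1/115))*(-1/79977) = -1/1035*(-1/79977) = 1/82776195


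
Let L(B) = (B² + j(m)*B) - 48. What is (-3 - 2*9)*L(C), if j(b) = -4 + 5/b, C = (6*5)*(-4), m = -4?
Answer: -314622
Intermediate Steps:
C = -120 (C = 30*(-4) = -120)
L(B) = -48 + B² - 21*B/4 (L(B) = (B² + (-4 + 5/(-4))*B) - 48 = (B² + (-4 + 5*(-¼))*B) - 48 = (B² + (-4 - 5/4)*B) - 48 = (B² - 21*B/4) - 48 = -48 + B² - 21*B/4)
(-3 - 2*9)*L(C) = (-3 - 2*9)*(-48 + (-120)² - 21/4*(-120)) = (-3 - 18)*(-48 + 14400 + 630) = -21*14982 = -314622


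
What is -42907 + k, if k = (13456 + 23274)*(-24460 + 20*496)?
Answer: -534097107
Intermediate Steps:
k = -534054200 (k = 36730*(-24460 + 9920) = 36730*(-14540) = -534054200)
-42907 + k = -42907 - 534054200 = -534097107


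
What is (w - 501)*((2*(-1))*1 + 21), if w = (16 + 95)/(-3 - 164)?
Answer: -1591782/167 ≈ -9531.6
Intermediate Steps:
w = -111/167 (w = 111/(-167) = 111*(-1/167) = -111/167 ≈ -0.66467)
(w - 501)*((2*(-1))*1 + 21) = (-111/167 - 501)*((2*(-1))*1 + 21) = -83778*(-2*1 + 21)/167 = -83778*(-2 + 21)/167 = -83778/167*19 = -1591782/167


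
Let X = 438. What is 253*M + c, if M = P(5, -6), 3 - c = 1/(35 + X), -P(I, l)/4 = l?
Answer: 2873474/473 ≈ 6075.0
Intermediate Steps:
P(I, l) = -4*l
c = 1418/473 (c = 3 - 1/(35 + 438) = 3 - 1/473 = 1418/473 ≈ 2.9979)
M = 24 (M = -4*(-6) = 24)
253*M + c = 253*24 + 1418/473 = 6072 + 1418/473 = 2873474/473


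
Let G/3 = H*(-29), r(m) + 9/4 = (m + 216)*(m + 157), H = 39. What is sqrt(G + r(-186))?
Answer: 11*I*sqrt(141)/2 ≈ 65.309*I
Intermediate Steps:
r(m) = -9/4 + (157 + m)*(216 + m) (r(m) = -9/4 + (m + 216)*(m + 157) = -9/4 + (216 + m)*(157 + m) = -9/4 + (157 + m)*(216 + m))
G = -3393 (G = 3*(39*(-29)) = 3*(-1131) = -3393)
sqrt(G + r(-186)) = sqrt(-3393 + (135639/4 + (-186)**2 + 373*(-186))) = sqrt(-3393 + (135639/4 + 34596 - 69378)) = sqrt(-3393 - 3489/4) = sqrt(-17061/4) = 11*I*sqrt(141)/2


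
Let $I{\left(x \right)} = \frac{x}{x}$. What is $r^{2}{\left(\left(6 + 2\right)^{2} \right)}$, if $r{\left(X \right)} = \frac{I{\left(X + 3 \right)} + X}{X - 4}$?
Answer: $\frac{169}{144} \approx 1.1736$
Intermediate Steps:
$I{\left(x \right)} = 1$
$r{\left(X \right)} = \frac{1 + X}{-4 + X}$ ($r{\left(X \right)} = \frac{1 + X}{X - 4} = \frac{1 + X}{-4 + X}$)
$r^{2}{\left(\left(6 + 2\right)^{2} \right)} = \left(\frac{1 + \left(6 + 2\right)^{2}}{-4 + \left(6 + 2\right)^{2}}\right)^{2} = \left(\frac{1 + 8^{2}}{-4 + 8^{2}}\right)^{2} = \left(\frac{1 + 64}{-4 + 64}\right)^{2} = \left(\frac{1}{60} \cdot 65\right)^{2} = \left(\frac{13}{12}\right)^{2} = \frac{169}{144}$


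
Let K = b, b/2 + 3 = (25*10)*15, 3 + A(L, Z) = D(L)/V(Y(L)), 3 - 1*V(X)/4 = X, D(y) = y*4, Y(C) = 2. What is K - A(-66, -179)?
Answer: 7563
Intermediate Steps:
D(y) = 4*y
V(X) = 12 - 4*X
A(L, Z) = -3 + L (A(L, Z) = -3 + (4*L)/(12 - 4*2) = -3 + (4*L)/(12 - 8) = -3 + (4*L)/4 = -3 + (4*L)*(¼) = -3 + L)
b = 7494 (b = -6 + 2*((25*10)*15) = -6 + 2*(250*15) = -6 + 2*3750 = -6 + 7500 = 7494)
K = 7494
K - A(-66, -179) = 7494 - (-3 - 66) = 7494 - 1*(-69) = 7494 + 69 = 7563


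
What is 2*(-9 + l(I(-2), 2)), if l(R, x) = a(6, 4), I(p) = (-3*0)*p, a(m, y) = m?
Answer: -6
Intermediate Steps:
I(p) = 0 (I(p) = 0*p = 0)
l(R, x) = 6
2*(-9 + l(I(-2), 2)) = 2*(-9 + 6) = 2*(-3) = -6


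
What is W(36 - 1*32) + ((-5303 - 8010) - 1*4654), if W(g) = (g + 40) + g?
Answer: -17919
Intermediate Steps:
W(g) = 40 + 2*g (W(g) = (40 + g) + g = 40 + 2*g)
W(36 - 1*32) + ((-5303 - 8010) - 1*4654) = (40 + 2*(36 - 1*32)) + ((-5303 - 8010) - 1*4654) = (40 + 2*(36 - 32)) + (-13313 - 4654) = (40 + 2*4) - 17967 = (40 + 8) - 17967 = 48 - 17967 = -17919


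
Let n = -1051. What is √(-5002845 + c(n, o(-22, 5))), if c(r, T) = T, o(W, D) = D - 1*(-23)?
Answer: I*√5002817 ≈ 2236.7*I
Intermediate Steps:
o(W, D) = 23 + D (o(W, D) = D + 23 = 23 + D)
√(-5002845 + c(n, o(-22, 5))) = √(-5002845 + (23 + 5)) = √(-5002845 + 28) = √(-5002817) = I*√5002817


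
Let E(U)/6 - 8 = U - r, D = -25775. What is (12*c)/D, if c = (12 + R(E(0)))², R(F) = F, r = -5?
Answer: -3888/1031 ≈ -3.7711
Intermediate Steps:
E(U) = 78 + 6*U (E(U) = 48 + 6*(U - 1*(-5)) = 48 + 6*(U + 5) = 48 + 6*(5 + U) = 48 + (30 + 6*U) = 78 + 6*U)
c = 8100 (c = (12 + (78 + 6*0))² = (12 + (78 + 0))² = (12 + 78)² = 90² = 8100)
(12*c)/D = (12*8100)/(-25775) = 97200*(-1/25775) = -3888/1031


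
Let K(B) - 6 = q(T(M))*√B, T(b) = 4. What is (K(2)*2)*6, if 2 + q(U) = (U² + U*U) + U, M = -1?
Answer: 72 + 408*√2 ≈ 649.00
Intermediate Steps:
q(U) = -2 + U + 2*U² (q(U) = -2 + ((U² + U*U) + U) = -2 + ((U² + U²) + U) = -2 + (2*U² + U) = -2 + (U + 2*U²) = -2 + U + 2*U²)
K(B) = 6 + 34*√B (K(B) = 6 + (-2 + 4 + 2*4²)*√B = 6 + (-2 + 4 + 2*16)*√B = 6 + (-2 + 4 + 32)*√B = 6 + 34*√B)
(K(2)*2)*6 = ((6 + 34*√2)*2)*6 = (12 + 68*√2)*6 = 72 + 408*√2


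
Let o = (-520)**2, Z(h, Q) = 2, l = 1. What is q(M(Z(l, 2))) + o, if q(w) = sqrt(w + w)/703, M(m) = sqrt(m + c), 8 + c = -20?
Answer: 270400 + 2**(3/4)*13**(1/4)*sqrt(I)/703 ≈ 2.704e+5 + 0.0032121*I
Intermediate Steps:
c = -28 (c = -8 - 20 = -28)
o = 270400
M(m) = sqrt(-28 + m) (M(m) = sqrt(m - 28) = sqrt(-28 + m))
q(w) = sqrt(2)*sqrt(w)/703 (q(w) = sqrt(2*w)*(1/703) = (sqrt(2)*sqrt(w))*(1/703) = sqrt(2)*sqrt(w)/703)
q(M(Z(l, 2))) + o = sqrt(2)*sqrt(sqrt(-28 + 2))/703 + 270400 = sqrt(2)*sqrt(sqrt(-26))/703 + 270400 = sqrt(2)*sqrt(I*sqrt(26))/703 + 270400 = sqrt(2)*(26**(1/4)*sqrt(I))/703 + 270400 = 2**(3/4)*13**(1/4)*sqrt(I)/703 + 270400 = 270400 + 2**(3/4)*13**(1/4)*sqrt(I)/703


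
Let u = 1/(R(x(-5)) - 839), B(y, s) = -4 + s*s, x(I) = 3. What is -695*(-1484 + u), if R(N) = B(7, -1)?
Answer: 868422655/842 ≈ 1.0314e+6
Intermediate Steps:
B(y, s) = -4 + s**2
R(N) = -3 (R(N) = -4 + (-1)**2 = -4 + 1 = -3)
u = -1/842 (u = 1/(-3 - 839) = 1/(-842) = -1/842 ≈ -0.0011876)
-695*(-1484 + u) = -695*(-1484 - 1/842) = -695*(-1249529/842) = 868422655/842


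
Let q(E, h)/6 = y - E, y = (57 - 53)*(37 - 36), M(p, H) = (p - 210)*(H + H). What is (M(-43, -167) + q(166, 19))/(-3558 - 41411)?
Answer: -83530/44969 ≈ -1.8575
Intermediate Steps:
M(p, H) = 2*H*(-210 + p) (M(p, H) = (-210 + p)*(2*H) = 2*H*(-210 + p))
y = 4 (y = 4*1 = 4)
q(E, h) = 24 - 6*E (q(E, h) = 6*(4 - E) = 24 - 6*E)
(M(-43, -167) + q(166, 19))/(-3558 - 41411) = (2*(-167)*(-210 - 43) + (24 - 6*166))/(-3558 - 41411) = (2*(-167)*(-253) + (24 - 996))/(-44969) = (84502 - 972)*(-1/44969) = 83530*(-1/44969) = -83530/44969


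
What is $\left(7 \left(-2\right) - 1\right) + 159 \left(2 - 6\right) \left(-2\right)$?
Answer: $1257$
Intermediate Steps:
$\left(7 \left(-2\right) - 1\right) + 159 \left(2 - 6\right) \left(-2\right) = \left(-14 - 1\right) + 159 \left(\left(-4\right) \left(-2\right)\right) = -15 + 159 \cdot 8 = -15 + 1272 = 1257$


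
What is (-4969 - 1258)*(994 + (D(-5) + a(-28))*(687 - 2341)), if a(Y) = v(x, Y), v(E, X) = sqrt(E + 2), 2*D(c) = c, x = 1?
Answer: -31938283 + 10299458*sqrt(3) ≈ -1.4099e+7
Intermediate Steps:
D(c) = c/2
v(E, X) = sqrt(2 + E)
a(Y) = sqrt(3) (a(Y) = sqrt(2 + 1) = sqrt(3))
(-4969 - 1258)*(994 + (D(-5) + a(-28))*(687 - 2341)) = (-4969 - 1258)*(994 + ((1/2)*(-5) + sqrt(3))*(687 - 2341)) = -6227*(994 + (-5/2 + sqrt(3))*(-1654)) = -6227*(994 + (4135 - 1654*sqrt(3))) = -6227*(5129 - 1654*sqrt(3)) = -31938283 + 10299458*sqrt(3)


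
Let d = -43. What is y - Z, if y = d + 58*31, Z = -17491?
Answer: 19246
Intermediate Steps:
y = 1755 (y = -43 + 58*31 = -43 + 1798 = 1755)
y - Z = 1755 - 1*(-17491) = 1755 + 17491 = 19246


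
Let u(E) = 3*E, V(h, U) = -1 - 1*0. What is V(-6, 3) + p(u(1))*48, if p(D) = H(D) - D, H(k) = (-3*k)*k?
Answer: -1441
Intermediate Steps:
V(h, U) = -1 (V(h, U) = -1 + 0 = -1)
H(k) = -3*k**2
p(D) = -D - 3*D**2 (p(D) = -3*D**2 - D = -D - 3*D**2)
V(-6, 3) + p(u(1))*48 = -1 + ((3*1)*(-1 - 9))*48 = -1 + (3*(-1 - 3*3))*48 = -1 + (3*(-1 - 9))*48 = -1 + (3*(-10))*48 = -1 - 30*48 = -1 - 1440 = -1441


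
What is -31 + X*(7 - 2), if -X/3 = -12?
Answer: 149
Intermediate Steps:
X = 36 (X = -3*(-12) = 36)
-31 + X*(7 - 2) = -31 + 36*(7 - 2) = -31 + 36*5 = -31 + 180 = 149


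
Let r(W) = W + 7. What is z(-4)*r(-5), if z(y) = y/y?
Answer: 2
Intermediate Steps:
z(y) = 1
r(W) = 7 + W
z(-4)*r(-5) = 1*(7 - 5) = 1*2 = 2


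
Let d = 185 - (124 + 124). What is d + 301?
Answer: 238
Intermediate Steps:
d = -63 (d = 185 - 1*248 = 185 - 248 = -63)
d + 301 = -63 + 301 = 238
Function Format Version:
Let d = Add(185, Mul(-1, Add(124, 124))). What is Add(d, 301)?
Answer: 238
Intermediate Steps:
d = -63 (d = Add(185, Mul(-1, 248)) = Add(185, -248) = -63)
Add(d, 301) = Add(-63, 301) = 238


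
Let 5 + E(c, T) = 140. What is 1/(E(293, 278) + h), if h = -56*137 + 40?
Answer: -1/7497 ≈ -0.00013339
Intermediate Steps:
E(c, T) = 135 (E(c, T) = -5 + 140 = 135)
h = -7632 (h = -7672 + 40 = -7632)
1/(E(293, 278) + h) = 1/(135 - 7632) = 1/(-7497) = -1/7497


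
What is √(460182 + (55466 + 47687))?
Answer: √563335 ≈ 750.56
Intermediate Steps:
√(460182 + (55466 + 47687)) = √(460182 + 103153) = √563335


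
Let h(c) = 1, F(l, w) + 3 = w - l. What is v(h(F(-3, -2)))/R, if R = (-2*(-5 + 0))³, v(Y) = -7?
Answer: -7/1000 ≈ -0.0070000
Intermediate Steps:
F(l, w) = -3 + w - l (F(l, w) = -3 + (w - l) = -3 + w - l)
R = 1000 (R = (-2*(-5))³ = 10³ = 1000)
v(h(F(-3, -2)))/R = -7/1000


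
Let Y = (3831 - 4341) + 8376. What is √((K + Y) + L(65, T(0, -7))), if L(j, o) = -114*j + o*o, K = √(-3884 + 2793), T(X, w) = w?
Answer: √(505 + I*√1091) ≈ 22.484 + 0.73452*I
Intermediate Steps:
K = I*√1091 (K = √(-1091) = I*√1091 ≈ 33.03*I)
L(j, o) = o² - 114*j (L(j, o) = -114*j + o² = o² - 114*j)
Y = 7866 (Y = -510 + 8376 = 7866)
√((K + Y) + L(65, T(0, -7))) = √((I*√1091 + 7866) + ((-7)² - 114*65)) = √((7866 + I*√1091) + (49 - 7410)) = √((7866 + I*√1091) - 7361) = √(505 + I*√1091)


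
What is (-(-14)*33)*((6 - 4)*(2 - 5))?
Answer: -2772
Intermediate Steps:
(-(-14)*33)*((6 - 4)*(2 - 5)) = (-1*(-462))*(2*(-3)) = 462*(-6) = -2772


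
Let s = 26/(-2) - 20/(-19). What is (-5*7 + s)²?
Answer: 795664/361 ≈ 2204.1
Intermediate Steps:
s = -227/19 (s = 26*(-½) - 20*(-1/19) = -13 + 20/19 = -227/19 ≈ -11.947)
(-5*7 + s)² = (-5*7 - 227/19)² = (-35 - 227/19)² = (-892/19)² = 795664/361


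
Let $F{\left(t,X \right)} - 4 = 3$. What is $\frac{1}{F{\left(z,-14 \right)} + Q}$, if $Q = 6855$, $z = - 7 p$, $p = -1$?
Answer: $\frac{1}{6862} \approx 0.00014573$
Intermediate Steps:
$z = 7$ ($z = \left(-7\right) \left(-1\right) = 7$)
$F{\left(t,X \right)} = 7$ ($F{\left(t,X \right)} = 4 + 3 = 7$)
$\frac{1}{F{\left(z,-14 \right)} + Q} = \frac{1}{7 + 6855} = \frac{1}{6862}$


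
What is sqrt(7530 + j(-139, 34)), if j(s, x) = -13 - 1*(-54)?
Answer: sqrt(7571) ≈ 87.011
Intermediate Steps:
j(s, x) = 41 (j(s, x) = -13 + 54 = 41)
sqrt(7530 + j(-139, 34)) = sqrt(7530 + 41) = sqrt(7571)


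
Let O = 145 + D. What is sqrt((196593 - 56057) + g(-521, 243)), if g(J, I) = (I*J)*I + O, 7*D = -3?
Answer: I*sqrt(1500568573)/7 ≈ 5533.9*I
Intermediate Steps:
D = -3/7 (D = (1/7)*(-3) = -3/7 ≈ -0.42857)
O = 1012/7 (O = 145 - 3/7 = 1012/7 ≈ 144.57)
g(J, I) = 1012/7 + J*I**2 (g(J, I) = (I*J)*I + 1012/7 = J*I**2 + 1012/7 = 1012/7 + J*I**2)
sqrt((196593 - 56057) + g(-521, 243)) = sqrt((196593 - 56057) + (1012/7 - 521*243**2)) = sqrt(140536 + (1012/7 - 521*59049)) = sqrt(140536 + (1012/7 - 30764529)) = sqrt(140536 - 215350691/7) = sqrt(-214366939/7) = I*sqrt(1500568573)/7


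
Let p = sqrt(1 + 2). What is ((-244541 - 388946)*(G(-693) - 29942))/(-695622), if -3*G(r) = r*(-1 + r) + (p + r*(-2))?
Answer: -60408686833/347811 - 633487*sqrt(3)/2086866 ≈ -1.7368e+5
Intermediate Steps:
p = sqrt(3) ≈ 1.7320
G(r) = -sqrt(3)/3 + 2*r/3 - r*(-1 + r)/3 (G(r) = -(r*(-1 + r) + (sqrt(3) + r*(-2)))/3 = -(r*(-1 + r) + (sqrt(3) - 2*r))/3 = -(sqrt(3) - 2*r + r*(-1 + r))/3 = -sqrt(3)/3 + 2*r/3 - r*(-1 + r)/3)
((-244541 - 388946)*(G(-693) - 29942))/(-695622) = ((-244541 - 388946)*((-693 - sqrt(3)/3 - 1/3*(-693)**2) - 29942))/(-695622) = -633487*((-693 - sqrt(3)/3 - 1/3*480249) - 29942)*(-1/695622) = -633487*((-693 - sqrt(3)/3 - 160083) - 29942)*(-1/695622) = -633487*((-160776 - sqrt(3)/3) - 29942)*(-1/695622) = -633487*(-190718 - sqrt(3)/3)*(-1/695622) = (120817373666 + 633487*sqrt(3)/3)*(-1/695622) = -60408686833/347811 - 633487*sqrt(3)/2086866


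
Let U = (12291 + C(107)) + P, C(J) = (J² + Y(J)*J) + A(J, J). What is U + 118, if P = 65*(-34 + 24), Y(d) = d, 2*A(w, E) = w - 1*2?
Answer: 69419/2 ≈ 34710.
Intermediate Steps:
A(w, E) = -1 + w/2 (A(w, E) = (w - 1*2)/2 = (w - 2)/2 = (-2 + w)/2 = -1 + w/2)
P = -650 (P = 65*(-10) = -650)
C(J) = -1 + J/2 + 2*J² (C(J) = (J² + J*J) + (-1 + J/2) = (J² + J²) + (-1 + J/2) = 2*J² + (-1 + J/2) = -1 + J/2 + 2*J²)
U = 69183/2 (U = (12291 + (-1 + (½)*107 + 2*107²)) - 650 = (12291 + (-1 + 107/2 + 2*11449)) - 650 = (12291 + (-1 + 107/2 + 22898)) - 650 = (12291 + 45901/2) - 650 = 70483/2 - 650 = 69183/2 ≈ 34592.)
U + 118 = 69183/2 + 118 = 69419/2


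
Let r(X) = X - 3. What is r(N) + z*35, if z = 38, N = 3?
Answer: 1330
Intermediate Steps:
r(X) = -3 + X
r(N) + z*35 = (-3 + 3) + 38*35 = 0 + 1330 = 1330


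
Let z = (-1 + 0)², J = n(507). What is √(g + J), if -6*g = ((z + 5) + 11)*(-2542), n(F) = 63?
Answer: 2*√16347/3 ≈ 85.237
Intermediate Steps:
J = 63
z = 1 (z = (-1)² = 1)
g = 21607/3 (g = -((1 + 5) + 11)*(-2542)/6 = -(6 + 11)*(-2542)/6 = -17*(-2542)/6 = -⅙*(-43214) = 21607/3 ≈ 7202.3)
√(g + J) = √(21607/3 + 63) = √(21796/3) = 2*√16347/3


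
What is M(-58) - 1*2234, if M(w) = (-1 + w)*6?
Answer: -2588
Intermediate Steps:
M(w) = -6 + 6*w
M(-58) - 1*2234 = (-6 + 6*(-58)) - 1*2234 = (-6 - 348) - 2234 = -354 - 2234 = -2588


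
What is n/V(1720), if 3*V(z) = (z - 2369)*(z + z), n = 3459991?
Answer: -10379973/2232560 ≈ -4.6494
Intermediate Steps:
V(z) = 2*z*(-2369 + z)/3 (V(z) = ((z - 2369)*(z + z))/3 = ((-2369 + z)*(2*z))/3 = (2*z*(-2369 + z))/3 = 2*z*(-2369 + z)/3)
n/V(1720) = 3459991/(((⅔)*1720*(-2369 + 1720))) = 3459991/(((⅔)*1720*(-649))) = 3459991/(-2232560/3) = 3459991*(-3/2232560) = -10379973/2232560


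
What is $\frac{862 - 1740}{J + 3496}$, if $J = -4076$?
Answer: $\frac{439}{290} \approx 1.5138$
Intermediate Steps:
$\frac{862 - 1740}{J + 3496} = \frac{862 - 1740}{-4076 + 3496} = - \frac{878}{-580} = \left(-878\right) \left(- \frac{1}{580}\right) = \frac{439}{290}$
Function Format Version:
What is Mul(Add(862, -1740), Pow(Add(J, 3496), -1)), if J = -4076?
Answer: Rational(439, 290) ≈ 1.5138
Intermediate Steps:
Mul(Add(862, -1740), Pow(Add(J, 3496), -1)) = Mul(Add(862, -1740), Pow(Add(-4076, 3496), -1)) = Mul(-878, Pow(-580, -1)) = Mul(-878, Rational(-1, 580)) = Rational(439, 290)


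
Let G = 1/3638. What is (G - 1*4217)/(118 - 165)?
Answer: 15341445/170986 ≈ 89.723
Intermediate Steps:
G = 1/3638 ≈ 0.00027488
(G - 1*4217)/(118 - 165) = (1/3638 - 1*4217)/(118 - 165) = (1/3638 - 4217)/(-47) = -15341445/3638*(-1/47) = 15341445/170986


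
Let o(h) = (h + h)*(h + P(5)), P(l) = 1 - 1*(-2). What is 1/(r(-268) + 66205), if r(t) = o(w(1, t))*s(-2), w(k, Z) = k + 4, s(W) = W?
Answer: 1/66045 ≈ 1.5141e-5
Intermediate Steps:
P(l) = 3 (P(l) = 1 + 2 = 3)
w(k, Z) = 4 + k
o(h) = 2*h*(3 + h) (o(h) = (h + h)*(h + 3) = (2*h)*(3 + h) = 2*h*(3 + h))
r(t) = -160 (r(t) = (2*(4 + 1)*(3 + (4 + 1)))*(-2) = (2*5*(3 + 5))*(-2) = (2*5*8)*(-2) = 80*(-2) = -160)
1/(r(-268) + 66205) = 1/(-160 + 66205) = 1/66045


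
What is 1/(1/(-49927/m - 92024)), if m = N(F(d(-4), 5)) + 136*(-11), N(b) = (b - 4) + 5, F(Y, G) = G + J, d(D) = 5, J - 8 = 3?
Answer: -136053569/1479 ≈ -91990.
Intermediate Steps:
J = 11 (J = 8 + 3 = 11)
F(Y, G) = 11 + G (F(Y, G) = G + 11 = 11 + G)
N(b) = 1 + b (N(b) = (-4 + b) + 5 = 1 + b)
m = -1479 (m = (1 + (11 + 5)) + 136*(-11) = (1 + 16) - 1496 = 17 - 1496 = -1479)
1/(1/(-49927/m - 92024)) = 1/(1/(-49927/(-1479) - 92024)) = 1/(1/(-49927*(-1/1479) - 92024)) = 1/(1/(49927/1479 - 92024)) = 1/(1/(-136053569/1479)) = 1/(-1479/136053569) = -136053569/1479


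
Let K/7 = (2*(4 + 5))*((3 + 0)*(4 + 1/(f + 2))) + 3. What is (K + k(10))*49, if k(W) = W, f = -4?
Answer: 66346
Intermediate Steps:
K = 1344 (K = 7*((2*(4 + 5))*((3 + 0)*(4 + 1/(-4 + 2))) + 3) = 7*((2*9)*(3*(4 + 1/(-2))) + 3) = 7*(18*(3*(4 - ½)) + 3) = 7*(18*(3*(7/2)) + 3) = 7*(18*(21/2) + 3) = 7*(189 + 3) = 7*192 = 1344)
(K + k(10))*49 = (1344 + 10)*49 = 1354*49 = 66346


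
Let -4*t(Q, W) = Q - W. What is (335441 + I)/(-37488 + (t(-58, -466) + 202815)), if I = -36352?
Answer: 299089/165225 ≈ 1.8102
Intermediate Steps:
t(Q, W) = -Q/4 + W/4 (t(Q, W) = -(Q - W)/4 = -Q/4 + W/4)
(335441 + I)/(-37488 + (t(-58, -466) + 202815)) = (335441 - 36352)/(-37488 + ((-¼*(-58) + (¼)*(-466)) + 202815)) = 299089/(-37488 + ((29/2 - 233/2) + 202815)) = 299089/(-37488 + (-102 + 202815)) = 299089/(-37488 + 202713) = 299089/165225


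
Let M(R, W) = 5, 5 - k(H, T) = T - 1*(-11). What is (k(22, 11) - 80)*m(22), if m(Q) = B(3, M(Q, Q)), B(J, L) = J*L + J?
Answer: -1746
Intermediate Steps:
k(H, T) = -6 - T (k(H, T) = 5 - (T - 1*(-11)) = 5 - (T + 11) = 5 - (11 + T) = 5 + (-11 - T) = -6 - T)
B(J, L) = J + J*L
m(Q) = 18 (m(Q) = 3*(1 + 5) = 3*6 = 18)
(k(22, 11) - 80)*m(22) = ((-6 - 1*11) - 80)*18 = ((-6 - 11) - 80)*18 = (-17 - 80)*18 = -97*18 = -1746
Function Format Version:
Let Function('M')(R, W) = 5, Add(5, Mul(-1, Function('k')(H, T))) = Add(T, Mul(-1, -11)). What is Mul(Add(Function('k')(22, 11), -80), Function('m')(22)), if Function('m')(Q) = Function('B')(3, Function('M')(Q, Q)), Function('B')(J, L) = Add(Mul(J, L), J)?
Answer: -1746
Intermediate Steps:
Function('k')(H, T) = Add(-6, Mul(-1, T)) (Function('k')(H, T) = Add(5, Mul(-1, Add(T, Mul(-1, -11)))) = Add(5, Mul(-1, Add(T, 11))) = Add(5, Mul(-1, Add(11, T))) = Add(5, Add(-11, Mul(-1, T))) = Add(-6, Mul(-1, T)))
Function('B')(J, L) = Add(J, Mul(J, L))
Function('m')(Q) = 18 (Function('m')(Q) = Mul(3, Add(1, 5)) = Mul(3, 6) = 18)
Mul(Add(Function('k')(22, 11), -80), Function('m')(22)) = Mul(Add(Add(-6, Mul(-1, 11)), -80), 18) = Mul(Add(Add(-6, -11), -80), 18) = Mul(Add(-17, -80), 18) = Mul(-97, 18) = -1746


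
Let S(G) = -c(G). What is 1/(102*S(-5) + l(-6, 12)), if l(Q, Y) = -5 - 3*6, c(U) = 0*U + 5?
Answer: -1/533 ≈ -0.0018762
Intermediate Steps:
c(U) = 5 (c(U) = 0 + 5 = 5)
l(Q, Y) = -23 (l(Q, Y) = -5 - 18 = -23)
S(G) = -5 (S(G) = -1*5 = -5)
1/(102*S(-5) + l(-6, 12)) = 1/(102*(-5) - 23) = 1/(-510 - 23) = 1/(-533) = -1/533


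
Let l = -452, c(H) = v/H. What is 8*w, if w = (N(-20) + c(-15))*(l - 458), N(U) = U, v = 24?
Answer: 157248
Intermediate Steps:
c(H) = 24/H
w = 19656 (w = (-20 + 24/(-15))*(-452 - 458) = (-20 + 24*(-1/15))*(-910) = (-20 - 8/5)*(-910) = -108/5*(-910) = 19656)
8*w = 8*19656 = 157248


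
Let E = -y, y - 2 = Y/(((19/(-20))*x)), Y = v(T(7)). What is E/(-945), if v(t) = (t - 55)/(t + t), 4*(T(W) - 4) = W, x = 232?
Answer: 34123/15967980 ≈ 0.0021370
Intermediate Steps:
T(W) = 4 + W/4
v(t) = (-55 + t)/(2*t) (v(t) = (-55 + t)/((2*t)) = (-55 + t)*(1/(2*t)) = (-55 + t)/(2*t))
Y = -197/46 (Y = (-55 + (4 + (1/4)*7))/(2*(4 + (1/4)*7)) = (-55 + (4 + 7/4))/(2*(4 + 7/4)) = (-55 + 23/4)/(2*(23/4)) = (1/2)*(4/23)*(-197/4) = -197/46 ≈ -4.2826)
y = 102369/50692 (y = 2 - 197/(46*((19/(-20))*232)) = 2 - 197/(46*((19*(-1/20))*232)) = 2 - 197/(46*((-19/20*232))) = 2 - 197/(46*(-1102/5)) = 2 - 197/46*(-5/1102) = 2 + 985/50692 = 102369/50692 ≈ 2.0194)
E = -102369/50692 (E = -1*102369/50692 = -102369/50692 ≈ -2.0194)
E/(-945) = -102369/50692/(-945) = -102369/50692*(-1/945) = 34123/15967980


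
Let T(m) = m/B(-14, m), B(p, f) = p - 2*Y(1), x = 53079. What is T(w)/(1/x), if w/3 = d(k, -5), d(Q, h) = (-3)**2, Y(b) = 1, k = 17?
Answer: -1433133/16 ≈ -89571.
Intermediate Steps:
B(p, f) = -2 + p (B(p, f) = p - 2*1 = p - 2 = -2 + p)
d(Q, h) = 9
w = 27 (w = 3*9 = 27)
T(m) = -m/16 (T(m) = m/(-2 - 14) = m/(-16) = m*(-1/16) = -m/16)
T(w)/(1/x) = (-1/16*27)/(1/53079) = -27/(16*1/53079) = -27/16*53079 = -1433133/16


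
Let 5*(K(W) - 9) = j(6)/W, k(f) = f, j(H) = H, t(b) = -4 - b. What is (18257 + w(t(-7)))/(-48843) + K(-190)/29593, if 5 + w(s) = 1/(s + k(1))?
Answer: -1025429155891/2746280708100 ≈ -0.37339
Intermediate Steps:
w(s) = -5 + 1/(1 + s) (w(s) = -5 + 1/(s + 1) = -5 + 1/(1 + s))
K(W) = 9 + 6/(5*W) (K(W) = 9 + (6/W)/5 = 9 + 6/(5*W))
(18257 + w(t(-7)))/(-48843) + K(-190)/29593 = (18257 + (-4 - 5*(-4 - 1*(-7)))/(1 + (-4 - 1*(-7))))/(-48843) + (9 + (6/5)/(-190))/29593 = (18257 + (-4 - 5*(-4 + 7))/(1 + (-4 + 7)))*(-1/48843) + (9 + (6/5)*(-1/190))*(1/29593) = (18257 + (-4 - 5*3)/(1 + 3))*(-1/48843) + (9 - 3/475)*(1/29593) = (18257 + (-4 - 15)/4)*(-1/48843) + (4272/475)*(1/29593) = (18257 + (¼)*(-19))*(-1/48843) + 4272/14056675 = (18257 - 19/4)*(-1/48843) + 4272/14056675 = (73009/4)*(-1/48843) + 4272/14056675 = -73009/195372 + 4272/14056675 = -1025429155891/2746280708100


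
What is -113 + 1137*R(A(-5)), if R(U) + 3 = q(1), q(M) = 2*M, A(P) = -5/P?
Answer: -1250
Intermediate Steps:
R(U) = -1 (R(U) = -3 + 2*1 = -3 + 2 = -1)
-113 + 1137*R(A(-5)) = -113 + 1137*(-1) = -113 - 1137 = -1250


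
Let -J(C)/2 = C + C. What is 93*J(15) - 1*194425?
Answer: -200005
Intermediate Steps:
J(C) = -4*C (J(C) = -2*(C + C) = -4*C)
93*J(15) - 1*194425 = 93*(-4*15) - 1*194425 = 93*(-60) - 194425 = -5580 - 194425 = -200005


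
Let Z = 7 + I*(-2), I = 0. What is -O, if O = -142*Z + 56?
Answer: 938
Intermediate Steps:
Z = 7 (Z = 7 + 0*(-2) = 7 + 0 = 7)
O = -938 (O = -142*7 + 56 = -994 + 56 = -938)
-O = -1*(-938) = 938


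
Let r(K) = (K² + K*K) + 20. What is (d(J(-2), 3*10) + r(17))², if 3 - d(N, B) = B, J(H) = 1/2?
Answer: 326041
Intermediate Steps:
J(H) = ½
d(N, B) = 3 - B
r(K) = 20 + 2*K² (r(K) = (K² + K²) + 20 = 2*K² + 20 = 20 + 2*K²)
(d(J(-2), 3*10) + r(17))² = ((3 - 3*10) + (20 + 2*17²))² = ((3 - 1*30) + (20 + 2*289))² = ((3 - 30) + (20 + 578))² = (-27 + 598)² = 571² = 326041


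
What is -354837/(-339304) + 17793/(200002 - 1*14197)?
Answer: 1142344839/1000704440 ≈ 1.1415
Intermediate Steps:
-354837/(-339304) + 17793/(200002 - 1*14197) = -354837*(-1/339304) + 17793/(200002 - 14197) = 50691/48472 + 17793/185805 = 50691/48472 + 17793*(1/185805) = 50691/48472 + 1977/20645 = 1142344839/1000704440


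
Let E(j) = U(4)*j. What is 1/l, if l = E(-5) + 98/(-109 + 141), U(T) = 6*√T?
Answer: -16/911 ≈ -0.017563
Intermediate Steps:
E(j) = 12*j (E(j) = (6*√4)*j = (6*2)*j = 12*j)
l = -911/16 (l = 12*(-5) + 98/(-109 + 141) = -60 + 98/32 = -60 + 98*(1/32) = -60 + 49/16 = -911/16 ≈ -56.938)
1/l = 1/(-911/16) = -16/911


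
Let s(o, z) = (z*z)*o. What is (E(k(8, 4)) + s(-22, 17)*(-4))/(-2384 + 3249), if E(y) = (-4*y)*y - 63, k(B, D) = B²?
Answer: 1797/173 ≈ 10.387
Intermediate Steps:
s(o, z) = o*z² (s(o, z) = z²*o = o*z²)
E(y) = -63 - 4*y² (E(y) = -4*y² - 63 = -63 - 4*y²)
(E(k(8, 4)) + s(-22, 17)*(-4))/(-2384 + 3249) = ((-63 - 4*(8²)²) - 22*17²*(-4))/(-2384 + 3249) = ((-63 - 4*64²) - 22*289*(-4))/865 = ((-63 - 4*4096) - 6358*(-4))*(1/865) = ((-63 - 16384) + 25432)*(1/865) = (-16447 + 25432)*(1/865) = 8985*(1/865) = 1797/173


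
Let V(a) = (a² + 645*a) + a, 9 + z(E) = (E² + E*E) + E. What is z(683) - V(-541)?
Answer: 990457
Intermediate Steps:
z(E) = -9 + E + 2*E² (z(E) = -9 + ((E² + E*E) + E) = -9 + ((E² + E²) + E) = -9 + (2*E² + E) = -9 + (E + 2*E²) = -9 + E + 2*E²)
V(a) = a² + 646*a
z(683) - V(-541) = (-9 + 683 + 2*683²) - (-541)*(646 - 541) = (-9 + 683 + 2*466489) - (-541)*105 = (-9 + 683 + 932978) - 1*(-56805) = 933652 + 56805 = 990457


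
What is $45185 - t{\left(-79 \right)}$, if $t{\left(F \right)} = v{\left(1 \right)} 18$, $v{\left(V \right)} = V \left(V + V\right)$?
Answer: $45149$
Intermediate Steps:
$v{\left(V \right)} = 2 V^{2}$ ($v{\left(V \right)} = V 2 V = 2 V^{2}$)
$t{\left(F \right)} = 36$ ($t{\left(F \right)} = 2 \cdot 1^{2} \cdot 18 = 2 \cdot 1 \cdot 18 = 2 \cdot 18 = 36$)
$45185 - t{\left(-79 \right)} = 45185 - 36 = 45149$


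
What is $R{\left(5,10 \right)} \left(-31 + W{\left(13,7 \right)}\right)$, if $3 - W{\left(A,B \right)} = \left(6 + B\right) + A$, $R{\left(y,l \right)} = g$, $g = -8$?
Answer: $432$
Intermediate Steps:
$R{\left(y,l \right)} = -8$
$W{\left(A,B \right)} = -3 - A - B$ ($W{\left(A,B \right)} = 3 - \left(\left(6 + B\right) + A\right) = 3 - \left(6 + A + B\right) = -3 - A - B$)
$R{\left(5,10 \right)} \left(-31 + W{\left(13,7 \right)}\right) = - 8 \left(-31 - 23\right) = \left(-8\right) \left(-54\right) = 432$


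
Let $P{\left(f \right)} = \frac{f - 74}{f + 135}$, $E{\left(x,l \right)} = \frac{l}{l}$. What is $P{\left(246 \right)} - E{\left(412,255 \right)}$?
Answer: $- \frac{209}{381} \approx -0.54856$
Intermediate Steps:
$E{\left(x,l \right)} = 1$
$P{\left(f \right)} = \frac{-74 + f}{135 + f}$
$P{\left(246 \right)} - E{\left(412,255 \right)} = \frac{-74 + 246}{135 + 246} - 1 = \frac{1}{381} \cdot 172 - 1 = \frac{172}{381} - 1 = - \frac{209}{381}$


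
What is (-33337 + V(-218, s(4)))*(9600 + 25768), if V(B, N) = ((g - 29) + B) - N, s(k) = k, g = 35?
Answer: -1186702504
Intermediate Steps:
V(B, N) = 6 + B - N (V(B, N) = ((35 - 29) + B) - N = (6 + B) - N = 6 + B - N)
(-33337 + V(-218, s(4)))*(9600 + 25768) = (-33337 + (6 - 218 - 1*4))*(9600 + 25768) = (-33337 + (6 - 218 - 4))*35368 = (-33337 - 216)*35368 = -33553*35368 = -1186702504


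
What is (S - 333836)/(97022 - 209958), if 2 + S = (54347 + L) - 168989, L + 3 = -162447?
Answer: 305465/56468 ≈ 5.4095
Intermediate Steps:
L = -162450 (L = -3 - 162447 = -162450)
S = -277094 (S = -2 + ((54347 - 162450) - 168989) = -2 + (-108103 - 168989) = -2 - 277092 = -277094)
(S - 333836)/(97022 - 209958) = (-277094 - 333836)/(97022 - 209958) = -610930/(-112936) = -610930*(-1/112936) = 305465/56468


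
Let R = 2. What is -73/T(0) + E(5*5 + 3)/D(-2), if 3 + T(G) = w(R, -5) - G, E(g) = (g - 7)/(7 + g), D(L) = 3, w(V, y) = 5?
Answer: -363/10 ≈ -36.300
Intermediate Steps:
E(g) = (-7 + g)/(7 + g)
T(G) = 2 - G (T(G) = -3 + (5 - G) = 2 - G)
-73/T(0) + E(5*5 + 3)/D(-2) = -73/(2 - 1*0) + ((-7 + (5*5 + 3))/(7 + (5*5 + 3)))/3 = -73/(2 + 0) + ((-7 + (25 + 3))/(7 + (25 + 3)))*(1/3) = -73/2 + ((-7 + 28)/(7 + 28))*(1/3) = -73*1/2 + (21/35)*(1/3) = -73/2 + ((1/35)*21)*(1/3) = -73/2 + (3/5)*(1/3) = -73/2 + 1/5 = -363/10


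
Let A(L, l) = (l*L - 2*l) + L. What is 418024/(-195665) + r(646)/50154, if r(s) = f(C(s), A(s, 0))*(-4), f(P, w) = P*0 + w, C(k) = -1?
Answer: -10735587028/4906691205 ≈ -2.1880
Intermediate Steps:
A(L, l) = L - 2*l + L*l (A(L, l) = (L*l - 2*l) + L = (-2*l + L*l) + L = L - 2*l + L*l)
f(P, w) = w (f(P, w) = 0 + w = w)
r(s) = -4*s (r(s) = (s - 2*0 + s*0)*(-4) = (s + 0 + 0)*(-4) = s*(-4) = -4*s)
418024/(-195665) + r(646)/50154 = 418024/(-195665) - 4*646/50154 = 418024*(-1/195665) - 2584*1/50154 = -418024/195665 - 1292/25077 = -10735587028/4906691205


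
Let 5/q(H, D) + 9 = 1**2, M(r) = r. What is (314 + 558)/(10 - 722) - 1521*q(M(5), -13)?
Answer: 675973/712 ≈ 949.40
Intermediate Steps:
q(H, D) = -5/8 (q(H, D) = 5/(-9 + 1**2) = 5/(-9 + 1) = 5/(-8) = 5*(-1/8) = -5/8)
(314 + 558)/(10 - 722) - 1521*q(M(5), -13) = (314 + 558)/(10 - 722) - 1521*(-5/8) = 872/(-712) + 7605/8 = 872*(-1/712) + 7605/8 = -109/89 + 7605/8 = 675973/712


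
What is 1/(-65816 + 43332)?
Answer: -1/22484 ≈ -4.4476e-5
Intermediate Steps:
1/(-65816 + 43332) = 1/(-22484) = -1/22484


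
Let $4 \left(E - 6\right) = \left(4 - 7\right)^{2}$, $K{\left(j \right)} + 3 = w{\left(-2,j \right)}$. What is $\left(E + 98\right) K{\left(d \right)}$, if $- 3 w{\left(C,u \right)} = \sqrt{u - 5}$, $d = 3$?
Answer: $- \frac{1275}{4} - \frac{425 i \sqrt{2}}{12} \approx -318.75 - 50.087 i$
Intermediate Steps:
$w{\left(C,u \right)} = - \frac{\sqrt{-5 + u}}{3}$ ($w{\left(C,u \right)} = - \frac{\sqrt{u - 5}}{3} = - \frac{\sqrt{-5 + u}}{3}$)
$K{\left(j \right)} = -3 - \frac{\sqrt{-5 + j}}{3}$
$E = \frac{33}{4}$ ($E = 6 + \frac{\left(4 - 7\right)^{2}}{4} = 6 + \frac{\left(-3\right)^{2}}{4} = 6 + \frac{1}{4} \cdot 9 = 6 + \frac{9}{4} = \frac{33}{4} \approx 8.25$)
$\left(E + 98\right) K{\left(d \right)} = \left(\frac{33}{4} + 98\right) \left(-3 - \frac{\sqrt{-5 + 3}}{3}\right) = \frac{425 \left(-3 - \frac{\sqrt{-2}}{3}\right)}{4} = \frac{425 \left(-3 - \frac{i \sqrt{2}}{3}\right)}{4} = - \frac{1275}{4} - \frac{425 i \sqrt{2}}{12}$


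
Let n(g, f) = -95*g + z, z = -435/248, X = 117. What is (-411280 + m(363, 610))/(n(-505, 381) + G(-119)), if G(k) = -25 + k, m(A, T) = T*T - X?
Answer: -9745656/11861653 ≈ -0.82161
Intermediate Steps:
m(A, T) = -117 + T² (m(A, T) = T*T - 1*117 = T² - 117 = -117 + T²)
z = -435/248 (z = -435*1/248 = -435/248 ≈ -1.7540)
n(g, f) = -435/248 - 95*g (n(g, f) = -95*g - 435/248 = -435/248 - 95*g)
(-411280 + m(363, 610))/(n(-505, 381) + G(-119)) = (-411280 + (-117 + 610²))/((-435/248 - 95*(-505)) + (-25 - 119)) = (-411280 + (-117 + 372100))/((-435/248 + 47975) - 144) = (-411280 + 371983)/(11897365/248 - 144) = -39297/11861653/248 = -39297*248/11861653 = -9745656/11861653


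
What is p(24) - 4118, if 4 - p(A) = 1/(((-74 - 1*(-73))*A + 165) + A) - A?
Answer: -674851/165 ≈ -4090.0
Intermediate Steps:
p(A) = 659/165 + A (p(A) = 4 - (1/(((-74 - 1*(-73))*A + 165) + A) - A) = 4 - (1/(((-74 + 73)*A + 165) + A) - A) = 4 - (1/((-A + 165) + A) - A) = 4 - (1/((165 - A) + A) - A) = 4 - (1/165 - A) = 4 + (-1/165 + A) = 659/165 + A)
p(24) - 4118 = (659/165 + 24) - 4118 = 4619/165 - 4118 = -674851/165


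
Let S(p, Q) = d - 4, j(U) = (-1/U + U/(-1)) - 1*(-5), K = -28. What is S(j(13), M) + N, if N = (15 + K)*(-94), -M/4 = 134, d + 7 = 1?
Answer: 1212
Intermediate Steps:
d = -6 (d = -7 + 1 = -6)
M = -536 (M = -4*134 = -536)
j(U) = 5 - U - 1/U (j(U) = (-1/U + U*(-1)) + 5 = (-1/U - U) + 5 = (-U - 1/U) + 5 = 5 - U - 1/U)
S(p, Q) = -10 (S(p, Q) = -6 - 4 = -10)
N = 1222 (N = (15 - 28)*(-94) = -13*(-94) = 1222)
S(j(13), M) + N = -10 + 1222 = 1212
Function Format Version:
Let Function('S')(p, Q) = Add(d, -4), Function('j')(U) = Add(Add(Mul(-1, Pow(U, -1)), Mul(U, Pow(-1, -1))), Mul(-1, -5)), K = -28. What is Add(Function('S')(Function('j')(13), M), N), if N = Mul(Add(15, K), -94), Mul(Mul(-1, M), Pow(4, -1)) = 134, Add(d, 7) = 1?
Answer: 1212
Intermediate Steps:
d = -6 (d = Add(-7, 1) = -6)
M = -536 (M = Mul(-4, 134) = -536)
Function('j')(U) = Add(5, Mul(-1, U), Mul(-1, Pow(U, -1))) (Function('j')(U) = Add(Add(Mul(-1, Pow(U, -1)), Mul(U, -1)), 5) = Add(Add(Mul(-1, Pow(U, -1)), Mul(-1, U)), 5) = Add(Add(Mul(-1, U), Mul(-1, Pow(U, -1))), 5) = Add(5, Mul(-1, U), Mul(-1, Pow(U, -1))))
Function('S')(p, Q) = -10 (Function('S')(p, Q) = Add(-6, -4) = -10)
N = 1222 (N = Mul(Add(15, -28), -94) = Mul(-13, -94) = 1222)
Add(Function('S')(Function('j')(13), M), N) = Add(-10, 1222) = 1212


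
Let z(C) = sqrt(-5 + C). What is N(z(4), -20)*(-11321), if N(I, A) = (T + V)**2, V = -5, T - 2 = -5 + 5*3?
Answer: -554729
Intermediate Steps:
T = 12 (T = 2 + (-5 + 5*3) = 2 + (-5 + 15) = 2 + 10 = 12)
N(I, A) = 49 (N(I, A) = (12 - 5)**2 = 7**2 = 49)
N(z(4), -20)*(-11321) = 49*(-11321) = -554729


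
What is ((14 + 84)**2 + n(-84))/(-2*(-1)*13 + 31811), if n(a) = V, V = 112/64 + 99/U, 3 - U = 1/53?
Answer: 3045911/10060492 ≈ 0.30276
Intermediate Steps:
U = 158/53 (U = 3 - 1/53 = 158/53 ≈ 2.9811)
V = 11047/316 (V = 112/64 + 99/(158/53) = 112*(1/64) + 99*(53/158) = 7/4 + 5247/158 = 11047/316 ≈ 34.959)
n(a) = 11047/316
((14 + 84)**2 + n(-84))/(-2*(-1)*13 + 31811) = ((14 + 84)**2 + 11047/316)/(-2*(-1)*13 + 31811) = (98**2 + 11047/316)/(2*13 + 31811) = (9604 + 11047/316)/(26 + 31811) = (3045911/316)/31837 = (3045911/316)*(1/31837) = 3045911/10060492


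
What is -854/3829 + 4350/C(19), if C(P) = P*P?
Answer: 2335408/197467 ≈ 11.827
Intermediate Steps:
C(P) = P**2
-854/3829 + 4350/C(19) = -854/3829 + 4350/(19**2) = -854*1/3829 + 4350/361 = -122/547 + 4350*(1/361) = -122/547 + 4350/361 = 2335408/197467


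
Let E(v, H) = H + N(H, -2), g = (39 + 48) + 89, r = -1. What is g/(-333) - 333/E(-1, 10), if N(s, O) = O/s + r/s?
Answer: -1125962/32301 ≈ -34.858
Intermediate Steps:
N(s, O) = -1/s + O/s (N(s, O) = O/s - 1/s = -1/s + O/s)
g = 176 (g = 87 + 89 = 176)
E(v, H) = H - 3/H (E(v, H) = H + (-1 - 2)/H = H - 3/H)
g/(-333) - 333/E(-1, 10) = 176/(-333) - 333/(10 - 3/10) = 176*(-1/333) - 333/(10 - 3*1/10) = -176/333 - 333/(10 - 3/10) = -176/333 - 333/97/10 = -176/333 - 333*10/97 = -176/333 - 3330/97 = -1125962/32301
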